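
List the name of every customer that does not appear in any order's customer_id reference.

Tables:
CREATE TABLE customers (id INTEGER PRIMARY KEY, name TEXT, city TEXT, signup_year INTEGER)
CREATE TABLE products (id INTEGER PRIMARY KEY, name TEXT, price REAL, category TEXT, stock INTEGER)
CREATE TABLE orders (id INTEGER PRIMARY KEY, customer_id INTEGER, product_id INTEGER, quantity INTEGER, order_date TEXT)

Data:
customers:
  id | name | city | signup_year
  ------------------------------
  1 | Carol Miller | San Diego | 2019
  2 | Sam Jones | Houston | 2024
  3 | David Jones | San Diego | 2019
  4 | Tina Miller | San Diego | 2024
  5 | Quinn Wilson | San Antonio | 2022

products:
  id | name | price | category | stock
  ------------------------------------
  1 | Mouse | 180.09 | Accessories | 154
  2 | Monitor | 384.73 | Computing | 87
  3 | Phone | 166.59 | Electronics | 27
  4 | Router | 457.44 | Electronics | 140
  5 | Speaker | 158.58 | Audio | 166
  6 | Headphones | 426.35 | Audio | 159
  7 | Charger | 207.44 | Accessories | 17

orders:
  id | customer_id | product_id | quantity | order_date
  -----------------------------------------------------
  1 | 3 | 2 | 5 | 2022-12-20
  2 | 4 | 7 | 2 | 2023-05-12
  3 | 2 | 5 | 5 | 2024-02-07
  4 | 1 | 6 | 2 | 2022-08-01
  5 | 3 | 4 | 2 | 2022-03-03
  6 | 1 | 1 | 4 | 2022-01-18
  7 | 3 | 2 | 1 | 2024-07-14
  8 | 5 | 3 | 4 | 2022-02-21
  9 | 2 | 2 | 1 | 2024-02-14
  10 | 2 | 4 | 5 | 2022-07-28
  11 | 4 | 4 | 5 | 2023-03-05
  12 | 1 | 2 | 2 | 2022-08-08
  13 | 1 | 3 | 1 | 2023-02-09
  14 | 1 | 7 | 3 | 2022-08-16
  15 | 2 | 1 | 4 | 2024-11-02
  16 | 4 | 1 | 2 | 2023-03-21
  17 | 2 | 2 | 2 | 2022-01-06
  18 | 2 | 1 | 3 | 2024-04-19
SELECT p.name FROM customers p LEFT JOIN orders c ON c.customer_id = p.id WHERE c.id IS NULL

Execution result:
(no rows)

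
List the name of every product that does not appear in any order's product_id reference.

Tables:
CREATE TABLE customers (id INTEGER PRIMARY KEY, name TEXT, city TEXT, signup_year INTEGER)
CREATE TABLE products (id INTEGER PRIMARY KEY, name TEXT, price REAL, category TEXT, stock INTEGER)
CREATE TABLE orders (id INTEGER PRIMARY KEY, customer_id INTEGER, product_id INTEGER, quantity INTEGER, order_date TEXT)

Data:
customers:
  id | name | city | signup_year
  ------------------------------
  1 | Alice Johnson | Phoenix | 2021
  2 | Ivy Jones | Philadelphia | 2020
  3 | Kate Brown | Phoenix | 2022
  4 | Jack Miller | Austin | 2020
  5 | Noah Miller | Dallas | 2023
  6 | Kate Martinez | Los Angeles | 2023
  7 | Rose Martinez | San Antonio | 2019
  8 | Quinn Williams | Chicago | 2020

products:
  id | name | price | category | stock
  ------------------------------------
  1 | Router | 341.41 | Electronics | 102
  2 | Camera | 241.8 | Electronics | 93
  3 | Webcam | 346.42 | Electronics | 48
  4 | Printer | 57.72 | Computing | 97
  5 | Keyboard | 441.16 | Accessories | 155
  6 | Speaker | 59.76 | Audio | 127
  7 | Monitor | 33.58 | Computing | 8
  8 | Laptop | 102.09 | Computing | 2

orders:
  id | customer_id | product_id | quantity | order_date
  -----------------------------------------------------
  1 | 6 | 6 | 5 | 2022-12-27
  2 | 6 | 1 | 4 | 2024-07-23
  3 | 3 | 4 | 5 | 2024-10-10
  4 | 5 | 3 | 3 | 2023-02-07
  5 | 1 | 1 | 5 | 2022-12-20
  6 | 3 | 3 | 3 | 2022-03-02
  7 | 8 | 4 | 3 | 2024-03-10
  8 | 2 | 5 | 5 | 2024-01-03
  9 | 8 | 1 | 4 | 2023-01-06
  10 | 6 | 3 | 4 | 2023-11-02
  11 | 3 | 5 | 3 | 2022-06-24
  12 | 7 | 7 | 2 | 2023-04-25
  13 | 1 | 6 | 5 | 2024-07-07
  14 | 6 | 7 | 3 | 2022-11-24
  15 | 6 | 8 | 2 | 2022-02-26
SELECT p.name FROM products p LEFT JOIN orders c ON c.product_id = p.id WHERE c.id IS NULL

Execution result:
Camera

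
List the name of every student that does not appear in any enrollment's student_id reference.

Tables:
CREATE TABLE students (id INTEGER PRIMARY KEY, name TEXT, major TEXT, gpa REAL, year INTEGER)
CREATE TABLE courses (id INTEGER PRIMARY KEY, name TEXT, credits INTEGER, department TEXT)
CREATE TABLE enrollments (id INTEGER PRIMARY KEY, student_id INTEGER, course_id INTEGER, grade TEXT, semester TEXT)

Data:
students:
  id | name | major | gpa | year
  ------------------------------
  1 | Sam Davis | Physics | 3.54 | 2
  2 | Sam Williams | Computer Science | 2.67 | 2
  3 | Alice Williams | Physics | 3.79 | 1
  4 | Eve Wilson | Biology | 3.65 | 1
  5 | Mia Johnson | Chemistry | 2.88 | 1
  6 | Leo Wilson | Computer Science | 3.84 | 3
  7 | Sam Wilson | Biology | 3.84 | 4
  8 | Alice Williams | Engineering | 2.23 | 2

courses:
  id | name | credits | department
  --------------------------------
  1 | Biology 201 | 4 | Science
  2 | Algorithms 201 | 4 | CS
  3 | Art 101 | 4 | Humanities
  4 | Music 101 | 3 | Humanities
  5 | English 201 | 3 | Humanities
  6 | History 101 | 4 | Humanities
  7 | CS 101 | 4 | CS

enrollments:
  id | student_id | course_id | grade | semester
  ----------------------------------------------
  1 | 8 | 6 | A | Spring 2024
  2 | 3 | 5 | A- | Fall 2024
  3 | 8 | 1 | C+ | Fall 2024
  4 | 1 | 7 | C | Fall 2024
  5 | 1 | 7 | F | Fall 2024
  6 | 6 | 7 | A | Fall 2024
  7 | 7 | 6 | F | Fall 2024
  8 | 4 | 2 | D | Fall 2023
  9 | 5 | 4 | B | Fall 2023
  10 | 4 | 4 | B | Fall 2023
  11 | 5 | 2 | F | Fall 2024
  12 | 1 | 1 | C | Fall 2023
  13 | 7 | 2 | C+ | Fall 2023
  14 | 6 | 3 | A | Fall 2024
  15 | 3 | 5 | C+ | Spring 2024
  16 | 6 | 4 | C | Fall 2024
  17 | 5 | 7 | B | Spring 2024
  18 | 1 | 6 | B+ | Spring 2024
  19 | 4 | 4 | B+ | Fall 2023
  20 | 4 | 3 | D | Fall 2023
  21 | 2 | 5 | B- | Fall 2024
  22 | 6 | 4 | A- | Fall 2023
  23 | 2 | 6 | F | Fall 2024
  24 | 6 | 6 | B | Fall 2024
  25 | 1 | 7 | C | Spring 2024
SELECT p.name FROM students p LEFT JOIN enrollments c ON c.student_id = p.id WHERE c.id IS NULL

Execution result:
(no rows)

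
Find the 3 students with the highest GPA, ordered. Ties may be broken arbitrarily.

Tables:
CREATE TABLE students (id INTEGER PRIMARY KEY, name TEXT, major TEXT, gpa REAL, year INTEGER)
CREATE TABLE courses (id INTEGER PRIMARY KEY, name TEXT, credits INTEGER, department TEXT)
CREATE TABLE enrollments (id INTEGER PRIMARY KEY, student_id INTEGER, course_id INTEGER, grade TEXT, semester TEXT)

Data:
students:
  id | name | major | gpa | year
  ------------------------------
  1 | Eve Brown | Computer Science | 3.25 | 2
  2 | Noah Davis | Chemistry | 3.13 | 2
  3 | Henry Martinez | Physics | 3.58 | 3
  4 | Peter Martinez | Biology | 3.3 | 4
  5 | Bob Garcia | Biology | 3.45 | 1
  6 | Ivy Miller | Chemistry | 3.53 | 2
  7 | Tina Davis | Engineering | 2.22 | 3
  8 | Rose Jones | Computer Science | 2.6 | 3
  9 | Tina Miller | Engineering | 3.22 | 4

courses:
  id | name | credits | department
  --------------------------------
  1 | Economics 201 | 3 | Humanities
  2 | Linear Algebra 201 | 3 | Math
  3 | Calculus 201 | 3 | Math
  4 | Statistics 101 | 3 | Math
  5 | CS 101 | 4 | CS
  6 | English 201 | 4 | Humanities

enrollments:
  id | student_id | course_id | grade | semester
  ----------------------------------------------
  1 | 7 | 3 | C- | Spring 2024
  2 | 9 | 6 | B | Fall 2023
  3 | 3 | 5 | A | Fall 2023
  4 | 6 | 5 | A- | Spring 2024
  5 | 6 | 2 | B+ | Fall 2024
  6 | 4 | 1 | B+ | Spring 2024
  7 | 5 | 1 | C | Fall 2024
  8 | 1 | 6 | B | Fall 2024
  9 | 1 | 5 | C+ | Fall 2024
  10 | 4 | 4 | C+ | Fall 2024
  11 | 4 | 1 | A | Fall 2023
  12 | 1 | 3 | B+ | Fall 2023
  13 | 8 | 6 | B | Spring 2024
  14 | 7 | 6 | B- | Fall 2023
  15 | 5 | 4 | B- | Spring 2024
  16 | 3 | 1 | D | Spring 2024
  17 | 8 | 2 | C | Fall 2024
SELECT name, gpa FROM students ORDER BY gpa DESC LIMIT 3

Execution result:
name | gpa
Henry Martinez | 3.58
Ivy Miller | 3.53
Bob Garcia | 3.45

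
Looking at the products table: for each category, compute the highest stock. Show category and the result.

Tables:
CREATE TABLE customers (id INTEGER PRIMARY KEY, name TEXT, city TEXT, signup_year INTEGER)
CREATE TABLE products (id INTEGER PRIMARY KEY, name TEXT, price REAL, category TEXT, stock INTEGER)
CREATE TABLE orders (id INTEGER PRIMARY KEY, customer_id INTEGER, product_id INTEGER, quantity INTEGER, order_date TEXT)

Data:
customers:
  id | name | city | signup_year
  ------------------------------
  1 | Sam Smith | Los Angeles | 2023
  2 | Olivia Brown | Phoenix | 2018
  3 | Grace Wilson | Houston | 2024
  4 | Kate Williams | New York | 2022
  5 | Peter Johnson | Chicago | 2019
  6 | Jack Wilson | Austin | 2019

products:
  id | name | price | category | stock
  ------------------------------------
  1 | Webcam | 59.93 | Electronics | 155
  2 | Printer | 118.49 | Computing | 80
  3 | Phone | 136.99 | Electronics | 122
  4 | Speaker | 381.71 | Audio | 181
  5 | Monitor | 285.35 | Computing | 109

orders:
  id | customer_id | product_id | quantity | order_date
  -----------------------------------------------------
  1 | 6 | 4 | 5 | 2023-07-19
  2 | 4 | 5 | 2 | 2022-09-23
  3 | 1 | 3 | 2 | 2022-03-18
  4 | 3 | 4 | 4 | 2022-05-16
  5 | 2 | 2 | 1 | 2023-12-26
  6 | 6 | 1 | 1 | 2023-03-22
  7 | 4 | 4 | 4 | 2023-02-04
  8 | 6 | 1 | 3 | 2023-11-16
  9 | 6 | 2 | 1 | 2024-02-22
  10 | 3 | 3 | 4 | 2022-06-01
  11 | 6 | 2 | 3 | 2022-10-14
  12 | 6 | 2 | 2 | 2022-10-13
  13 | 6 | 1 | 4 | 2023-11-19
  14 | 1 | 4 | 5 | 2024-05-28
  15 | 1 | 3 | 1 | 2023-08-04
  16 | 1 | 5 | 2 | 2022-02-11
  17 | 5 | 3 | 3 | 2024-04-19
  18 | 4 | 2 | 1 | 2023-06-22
SELECT category, MAX(stock) AS max_stock FROM products GROUP BY category

Execution result:
category | max_stock
Audio | 181
Computing | 109
Electronics | 155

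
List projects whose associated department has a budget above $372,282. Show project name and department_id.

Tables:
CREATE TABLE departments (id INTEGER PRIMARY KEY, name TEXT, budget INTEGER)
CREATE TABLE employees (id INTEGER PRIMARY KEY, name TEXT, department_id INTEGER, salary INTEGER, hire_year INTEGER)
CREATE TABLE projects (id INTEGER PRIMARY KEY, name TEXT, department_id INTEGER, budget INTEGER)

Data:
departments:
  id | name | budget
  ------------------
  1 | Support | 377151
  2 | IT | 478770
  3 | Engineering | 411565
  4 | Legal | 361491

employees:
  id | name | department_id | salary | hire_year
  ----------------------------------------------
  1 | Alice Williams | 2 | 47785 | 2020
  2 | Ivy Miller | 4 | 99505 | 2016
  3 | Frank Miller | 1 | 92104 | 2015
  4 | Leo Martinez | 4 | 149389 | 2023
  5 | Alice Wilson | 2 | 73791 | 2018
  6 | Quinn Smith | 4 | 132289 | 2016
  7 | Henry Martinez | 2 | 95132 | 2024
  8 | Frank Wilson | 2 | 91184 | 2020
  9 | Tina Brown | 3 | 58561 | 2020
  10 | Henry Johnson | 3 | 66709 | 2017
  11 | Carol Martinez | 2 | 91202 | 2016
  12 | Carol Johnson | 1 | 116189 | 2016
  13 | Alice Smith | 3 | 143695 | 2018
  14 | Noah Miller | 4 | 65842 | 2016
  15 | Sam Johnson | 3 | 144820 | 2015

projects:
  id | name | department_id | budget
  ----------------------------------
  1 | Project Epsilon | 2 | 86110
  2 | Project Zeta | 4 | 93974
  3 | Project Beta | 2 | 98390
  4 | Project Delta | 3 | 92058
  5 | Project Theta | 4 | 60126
SELECT name, department_id FROM projects WHERE department_id IN (SELECT id FROM departments WHERE budget > 372282)

Execution result:
name | department_id
Project Epsilon | 2
Project Beta | 2
Project Delta | 3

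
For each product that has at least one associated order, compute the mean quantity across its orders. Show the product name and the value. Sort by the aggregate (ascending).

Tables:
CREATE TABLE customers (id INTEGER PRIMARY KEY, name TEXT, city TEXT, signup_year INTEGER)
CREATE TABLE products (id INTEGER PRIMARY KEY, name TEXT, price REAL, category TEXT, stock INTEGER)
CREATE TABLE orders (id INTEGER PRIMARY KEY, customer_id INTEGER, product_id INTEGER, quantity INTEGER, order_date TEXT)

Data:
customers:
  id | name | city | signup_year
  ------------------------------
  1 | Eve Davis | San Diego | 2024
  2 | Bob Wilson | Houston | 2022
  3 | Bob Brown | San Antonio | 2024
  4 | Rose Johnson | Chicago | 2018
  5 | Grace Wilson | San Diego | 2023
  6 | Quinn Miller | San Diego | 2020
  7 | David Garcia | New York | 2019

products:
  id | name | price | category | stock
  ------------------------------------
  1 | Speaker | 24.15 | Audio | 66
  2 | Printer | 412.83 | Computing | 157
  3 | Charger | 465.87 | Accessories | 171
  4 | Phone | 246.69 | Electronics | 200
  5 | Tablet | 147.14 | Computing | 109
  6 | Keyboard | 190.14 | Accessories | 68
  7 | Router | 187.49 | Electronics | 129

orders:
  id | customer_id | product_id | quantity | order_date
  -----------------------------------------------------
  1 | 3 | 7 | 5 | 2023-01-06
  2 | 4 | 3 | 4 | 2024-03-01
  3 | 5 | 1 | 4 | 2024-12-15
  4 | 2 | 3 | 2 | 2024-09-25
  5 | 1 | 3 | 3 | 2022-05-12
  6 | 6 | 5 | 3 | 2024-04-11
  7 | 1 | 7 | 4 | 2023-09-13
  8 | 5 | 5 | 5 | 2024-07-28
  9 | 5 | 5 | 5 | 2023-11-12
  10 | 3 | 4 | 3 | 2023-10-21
SELECT p.name, AVG(c.quantity) AS avg_quantity FROM orders c JOIN products p ON c.product_id = p.id GROUP BY p.id, p.name ORDER BY avg_quantity ASC

Execution result:
name | avg_quantity
Charger | 3.00
Phone | 3.00
Speaker | 4.00
Tablet | 4.33
Router | 4.50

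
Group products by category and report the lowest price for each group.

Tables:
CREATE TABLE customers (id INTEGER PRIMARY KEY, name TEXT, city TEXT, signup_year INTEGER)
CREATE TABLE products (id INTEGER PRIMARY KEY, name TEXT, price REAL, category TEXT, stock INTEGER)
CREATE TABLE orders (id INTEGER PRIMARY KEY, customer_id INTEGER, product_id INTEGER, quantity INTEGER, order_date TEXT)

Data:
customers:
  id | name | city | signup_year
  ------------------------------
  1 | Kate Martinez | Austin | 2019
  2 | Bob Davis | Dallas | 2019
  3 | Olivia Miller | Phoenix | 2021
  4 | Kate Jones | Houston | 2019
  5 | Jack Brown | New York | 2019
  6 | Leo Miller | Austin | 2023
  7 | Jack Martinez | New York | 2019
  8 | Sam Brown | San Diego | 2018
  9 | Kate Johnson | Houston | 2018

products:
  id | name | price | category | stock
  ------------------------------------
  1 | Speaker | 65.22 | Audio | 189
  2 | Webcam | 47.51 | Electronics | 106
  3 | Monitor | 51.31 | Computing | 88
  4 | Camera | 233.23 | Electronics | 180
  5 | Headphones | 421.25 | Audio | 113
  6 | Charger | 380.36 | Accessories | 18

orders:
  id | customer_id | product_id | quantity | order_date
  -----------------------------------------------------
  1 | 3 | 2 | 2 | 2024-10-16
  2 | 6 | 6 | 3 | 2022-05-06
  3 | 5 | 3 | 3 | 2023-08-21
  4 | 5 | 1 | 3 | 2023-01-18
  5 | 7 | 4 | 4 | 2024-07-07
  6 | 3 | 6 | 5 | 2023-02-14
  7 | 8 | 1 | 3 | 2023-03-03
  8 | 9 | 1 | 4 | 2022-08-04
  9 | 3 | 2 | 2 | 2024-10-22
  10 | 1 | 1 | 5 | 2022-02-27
SELECT category, MIN(price) AS min_price FROM products GROUP BY category

Execution result:
category | min_price
Accessories | 380.36
Audio | 65.22
Computing | 51.31
Electronics | 47.51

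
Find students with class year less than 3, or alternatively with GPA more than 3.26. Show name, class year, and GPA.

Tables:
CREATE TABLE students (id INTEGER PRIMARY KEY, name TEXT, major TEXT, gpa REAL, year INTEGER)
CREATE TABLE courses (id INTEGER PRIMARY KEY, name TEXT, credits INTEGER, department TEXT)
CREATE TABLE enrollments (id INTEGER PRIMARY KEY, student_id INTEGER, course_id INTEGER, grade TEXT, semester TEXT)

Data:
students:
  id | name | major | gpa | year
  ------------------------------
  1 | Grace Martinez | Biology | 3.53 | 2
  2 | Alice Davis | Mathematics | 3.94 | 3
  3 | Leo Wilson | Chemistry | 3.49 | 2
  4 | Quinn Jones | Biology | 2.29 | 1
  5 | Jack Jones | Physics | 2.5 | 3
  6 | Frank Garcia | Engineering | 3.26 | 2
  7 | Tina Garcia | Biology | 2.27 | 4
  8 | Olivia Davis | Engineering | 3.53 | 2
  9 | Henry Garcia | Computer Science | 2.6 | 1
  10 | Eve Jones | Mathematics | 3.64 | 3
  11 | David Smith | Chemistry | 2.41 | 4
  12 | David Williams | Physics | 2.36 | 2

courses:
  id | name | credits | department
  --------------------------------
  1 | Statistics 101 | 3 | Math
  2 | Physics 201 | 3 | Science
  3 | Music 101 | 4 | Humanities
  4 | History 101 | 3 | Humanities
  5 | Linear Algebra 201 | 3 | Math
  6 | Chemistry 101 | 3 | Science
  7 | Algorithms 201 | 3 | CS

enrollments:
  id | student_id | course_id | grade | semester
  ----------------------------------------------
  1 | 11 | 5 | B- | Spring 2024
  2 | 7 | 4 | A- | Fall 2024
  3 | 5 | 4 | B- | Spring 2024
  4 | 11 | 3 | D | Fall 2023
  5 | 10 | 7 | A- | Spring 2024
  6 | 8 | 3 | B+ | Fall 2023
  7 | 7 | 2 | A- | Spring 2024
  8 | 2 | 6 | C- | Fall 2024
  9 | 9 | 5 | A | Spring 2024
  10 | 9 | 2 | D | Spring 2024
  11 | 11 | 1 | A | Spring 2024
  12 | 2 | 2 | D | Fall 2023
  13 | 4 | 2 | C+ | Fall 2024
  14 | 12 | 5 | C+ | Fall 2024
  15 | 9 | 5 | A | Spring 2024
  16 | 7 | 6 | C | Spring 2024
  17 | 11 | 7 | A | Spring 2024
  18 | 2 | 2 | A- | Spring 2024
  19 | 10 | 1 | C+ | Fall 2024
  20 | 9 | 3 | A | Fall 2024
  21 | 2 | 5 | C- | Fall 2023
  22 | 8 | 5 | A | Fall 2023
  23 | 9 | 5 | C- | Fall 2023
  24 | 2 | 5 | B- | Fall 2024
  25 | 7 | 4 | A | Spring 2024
SELECT name, year, gpa FROM students WHERE year < 3 OR gpa > 3.26

Execution result:
name | year | gpa
Grace Martinez | 2 | 3.53
Alice Davis | 3 | 3.94
Leo Wilson | 2 | 3.49
Quinn Jones | 1 | 2.29
Frank Garcia | 2 | 3.26
Olivia Davis | 2 | 3.53
Henry Garcia | 1 | 2.60
Eve Jones | 3 | 3.64
David Williams | 2 | 2.36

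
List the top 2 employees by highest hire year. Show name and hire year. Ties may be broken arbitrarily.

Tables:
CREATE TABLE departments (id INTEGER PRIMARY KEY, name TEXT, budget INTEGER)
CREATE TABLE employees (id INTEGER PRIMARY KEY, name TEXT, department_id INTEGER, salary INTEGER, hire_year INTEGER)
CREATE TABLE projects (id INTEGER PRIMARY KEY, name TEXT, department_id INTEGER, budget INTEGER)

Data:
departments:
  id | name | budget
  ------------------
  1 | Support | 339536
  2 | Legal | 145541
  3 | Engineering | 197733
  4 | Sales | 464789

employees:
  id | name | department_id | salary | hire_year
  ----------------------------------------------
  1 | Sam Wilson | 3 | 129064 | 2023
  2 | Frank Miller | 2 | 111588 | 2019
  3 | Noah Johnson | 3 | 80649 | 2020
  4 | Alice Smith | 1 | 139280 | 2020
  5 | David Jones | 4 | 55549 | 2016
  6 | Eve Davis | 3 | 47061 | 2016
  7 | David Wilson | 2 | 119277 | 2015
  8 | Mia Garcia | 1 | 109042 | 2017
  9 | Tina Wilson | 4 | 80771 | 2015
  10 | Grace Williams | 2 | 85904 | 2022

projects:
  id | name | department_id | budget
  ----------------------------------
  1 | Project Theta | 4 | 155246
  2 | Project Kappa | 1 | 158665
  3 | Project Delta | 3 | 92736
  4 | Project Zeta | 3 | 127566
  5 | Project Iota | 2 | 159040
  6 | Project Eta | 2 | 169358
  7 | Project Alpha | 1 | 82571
SELECT name, hire_year FROM employees ORDER BY hire_year DESC LIMIT 2

Execution result:
name | hire_year
Sam Wilson | 2023
Grace Williams | 2022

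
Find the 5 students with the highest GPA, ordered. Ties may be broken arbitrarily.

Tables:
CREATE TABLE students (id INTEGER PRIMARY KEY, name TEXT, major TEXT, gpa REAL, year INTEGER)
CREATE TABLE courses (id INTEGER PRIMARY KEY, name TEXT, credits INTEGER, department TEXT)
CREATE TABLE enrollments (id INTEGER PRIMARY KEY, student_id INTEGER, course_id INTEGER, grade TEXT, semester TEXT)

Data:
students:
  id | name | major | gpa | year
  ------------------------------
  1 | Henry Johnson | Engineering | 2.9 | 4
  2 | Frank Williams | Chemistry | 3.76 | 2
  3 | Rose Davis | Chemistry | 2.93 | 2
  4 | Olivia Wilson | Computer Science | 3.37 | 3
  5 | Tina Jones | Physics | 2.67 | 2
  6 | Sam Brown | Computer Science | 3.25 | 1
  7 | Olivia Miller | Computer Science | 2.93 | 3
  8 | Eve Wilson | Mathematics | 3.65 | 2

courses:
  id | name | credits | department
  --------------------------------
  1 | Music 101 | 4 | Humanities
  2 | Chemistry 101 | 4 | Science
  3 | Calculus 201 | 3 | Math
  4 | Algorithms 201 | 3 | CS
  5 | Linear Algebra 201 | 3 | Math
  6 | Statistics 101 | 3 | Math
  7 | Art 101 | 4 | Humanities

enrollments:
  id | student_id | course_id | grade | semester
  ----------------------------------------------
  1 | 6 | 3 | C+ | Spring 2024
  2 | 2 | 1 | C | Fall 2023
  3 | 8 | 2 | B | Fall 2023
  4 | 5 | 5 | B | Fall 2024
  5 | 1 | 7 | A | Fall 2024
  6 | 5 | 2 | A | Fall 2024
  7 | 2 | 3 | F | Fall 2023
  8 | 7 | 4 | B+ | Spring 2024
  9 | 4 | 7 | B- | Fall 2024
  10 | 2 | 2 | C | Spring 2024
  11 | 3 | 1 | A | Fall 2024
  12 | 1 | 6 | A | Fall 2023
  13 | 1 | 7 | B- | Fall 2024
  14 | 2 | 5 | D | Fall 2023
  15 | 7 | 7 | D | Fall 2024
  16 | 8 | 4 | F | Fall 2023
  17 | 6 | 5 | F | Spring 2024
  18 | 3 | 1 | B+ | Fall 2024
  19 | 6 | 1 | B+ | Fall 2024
SELECT name, gpa FROM students ORDER BY gpa DESC LIMIT 5

Execution result:
name | gpa
Frank Williams | 3.76
Eve Wilson | 3.65
Olivia Wilson | 3.37
Sam Brown | 3.25
Rose Davis | 2.93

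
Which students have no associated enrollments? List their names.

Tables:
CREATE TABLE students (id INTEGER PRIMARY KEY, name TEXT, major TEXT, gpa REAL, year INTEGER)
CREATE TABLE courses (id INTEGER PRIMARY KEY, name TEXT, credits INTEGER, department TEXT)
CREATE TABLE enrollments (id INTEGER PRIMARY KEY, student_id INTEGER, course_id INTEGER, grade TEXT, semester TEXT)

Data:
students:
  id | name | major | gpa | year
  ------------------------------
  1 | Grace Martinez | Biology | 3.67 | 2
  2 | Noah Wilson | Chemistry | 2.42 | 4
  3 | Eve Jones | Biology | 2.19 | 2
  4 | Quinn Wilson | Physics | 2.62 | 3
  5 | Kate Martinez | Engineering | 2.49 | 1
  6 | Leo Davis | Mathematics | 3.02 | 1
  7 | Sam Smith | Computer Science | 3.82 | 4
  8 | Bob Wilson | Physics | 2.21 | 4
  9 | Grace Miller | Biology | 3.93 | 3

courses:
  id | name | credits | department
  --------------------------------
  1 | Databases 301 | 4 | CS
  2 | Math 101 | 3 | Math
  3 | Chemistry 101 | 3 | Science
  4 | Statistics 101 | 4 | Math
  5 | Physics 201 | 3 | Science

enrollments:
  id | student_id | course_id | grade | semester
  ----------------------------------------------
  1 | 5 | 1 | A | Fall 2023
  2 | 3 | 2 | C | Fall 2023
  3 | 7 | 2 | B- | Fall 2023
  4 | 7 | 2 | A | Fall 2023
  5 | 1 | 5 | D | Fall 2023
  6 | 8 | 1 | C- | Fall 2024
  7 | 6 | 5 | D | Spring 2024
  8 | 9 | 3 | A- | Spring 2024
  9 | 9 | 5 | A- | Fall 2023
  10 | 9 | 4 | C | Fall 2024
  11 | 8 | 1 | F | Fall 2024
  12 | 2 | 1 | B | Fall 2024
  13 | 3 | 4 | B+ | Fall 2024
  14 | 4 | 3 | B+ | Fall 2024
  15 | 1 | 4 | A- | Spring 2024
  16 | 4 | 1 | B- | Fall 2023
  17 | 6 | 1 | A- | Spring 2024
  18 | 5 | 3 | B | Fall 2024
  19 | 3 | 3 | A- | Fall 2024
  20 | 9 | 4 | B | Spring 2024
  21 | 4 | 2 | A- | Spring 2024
SELECT p.name FROM students p LEFT JOIN enrollments c ON c.student_id = p.id WHERE c.id IS NULL

Execution result:
(no rows)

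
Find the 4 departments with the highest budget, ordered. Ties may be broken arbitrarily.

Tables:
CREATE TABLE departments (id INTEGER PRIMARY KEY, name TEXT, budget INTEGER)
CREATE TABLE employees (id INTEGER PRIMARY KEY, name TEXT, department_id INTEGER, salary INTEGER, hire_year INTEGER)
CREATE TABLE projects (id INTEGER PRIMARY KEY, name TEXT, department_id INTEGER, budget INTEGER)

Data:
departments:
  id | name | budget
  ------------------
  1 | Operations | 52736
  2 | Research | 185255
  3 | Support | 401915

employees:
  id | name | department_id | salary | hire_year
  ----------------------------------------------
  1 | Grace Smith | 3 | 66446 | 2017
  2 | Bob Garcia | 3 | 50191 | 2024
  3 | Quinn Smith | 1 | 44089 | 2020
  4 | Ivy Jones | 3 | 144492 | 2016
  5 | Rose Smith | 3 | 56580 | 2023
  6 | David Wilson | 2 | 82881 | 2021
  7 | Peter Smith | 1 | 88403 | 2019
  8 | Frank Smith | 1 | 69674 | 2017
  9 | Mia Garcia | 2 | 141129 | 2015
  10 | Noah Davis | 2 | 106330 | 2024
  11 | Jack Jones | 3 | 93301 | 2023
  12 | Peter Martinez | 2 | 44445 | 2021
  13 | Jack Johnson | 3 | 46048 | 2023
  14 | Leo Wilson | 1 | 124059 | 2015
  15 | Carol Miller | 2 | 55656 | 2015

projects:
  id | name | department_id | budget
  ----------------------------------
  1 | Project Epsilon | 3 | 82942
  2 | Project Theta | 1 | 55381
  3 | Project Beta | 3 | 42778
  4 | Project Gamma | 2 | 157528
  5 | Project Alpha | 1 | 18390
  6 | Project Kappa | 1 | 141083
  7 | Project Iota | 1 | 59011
SELECT name, budget FROM departments ORDER BY budget DESC LIMIT 4

Execution result:
name | budget
Support | 401915
Research | 185255
Operations | 52736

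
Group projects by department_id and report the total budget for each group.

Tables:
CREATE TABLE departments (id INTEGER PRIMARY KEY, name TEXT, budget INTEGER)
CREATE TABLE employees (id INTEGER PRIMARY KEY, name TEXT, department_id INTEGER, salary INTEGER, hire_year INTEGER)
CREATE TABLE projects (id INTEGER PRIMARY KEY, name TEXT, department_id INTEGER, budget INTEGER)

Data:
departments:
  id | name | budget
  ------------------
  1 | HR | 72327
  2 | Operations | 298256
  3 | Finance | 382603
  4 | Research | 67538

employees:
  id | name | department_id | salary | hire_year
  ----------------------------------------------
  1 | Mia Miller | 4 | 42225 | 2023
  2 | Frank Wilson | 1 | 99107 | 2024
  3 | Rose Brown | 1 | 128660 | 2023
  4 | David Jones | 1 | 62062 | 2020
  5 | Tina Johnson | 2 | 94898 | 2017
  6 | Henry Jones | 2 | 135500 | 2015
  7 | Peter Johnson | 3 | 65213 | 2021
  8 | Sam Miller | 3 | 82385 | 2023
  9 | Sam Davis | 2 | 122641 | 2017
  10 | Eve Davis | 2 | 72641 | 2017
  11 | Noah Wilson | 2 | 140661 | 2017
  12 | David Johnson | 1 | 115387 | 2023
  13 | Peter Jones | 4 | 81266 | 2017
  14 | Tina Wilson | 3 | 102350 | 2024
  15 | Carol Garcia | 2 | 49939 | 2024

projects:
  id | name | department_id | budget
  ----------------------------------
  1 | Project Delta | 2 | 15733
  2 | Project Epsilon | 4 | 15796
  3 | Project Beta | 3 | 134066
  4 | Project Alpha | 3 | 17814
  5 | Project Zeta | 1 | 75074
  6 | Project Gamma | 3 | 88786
SELECT department_id, SUM(budget) AS sum_budget FROM projects GROUP BY department_id

Execution result:
department_id | sum_budget
1 | 75074
2 | 15733
3 | 240666
4 | 15796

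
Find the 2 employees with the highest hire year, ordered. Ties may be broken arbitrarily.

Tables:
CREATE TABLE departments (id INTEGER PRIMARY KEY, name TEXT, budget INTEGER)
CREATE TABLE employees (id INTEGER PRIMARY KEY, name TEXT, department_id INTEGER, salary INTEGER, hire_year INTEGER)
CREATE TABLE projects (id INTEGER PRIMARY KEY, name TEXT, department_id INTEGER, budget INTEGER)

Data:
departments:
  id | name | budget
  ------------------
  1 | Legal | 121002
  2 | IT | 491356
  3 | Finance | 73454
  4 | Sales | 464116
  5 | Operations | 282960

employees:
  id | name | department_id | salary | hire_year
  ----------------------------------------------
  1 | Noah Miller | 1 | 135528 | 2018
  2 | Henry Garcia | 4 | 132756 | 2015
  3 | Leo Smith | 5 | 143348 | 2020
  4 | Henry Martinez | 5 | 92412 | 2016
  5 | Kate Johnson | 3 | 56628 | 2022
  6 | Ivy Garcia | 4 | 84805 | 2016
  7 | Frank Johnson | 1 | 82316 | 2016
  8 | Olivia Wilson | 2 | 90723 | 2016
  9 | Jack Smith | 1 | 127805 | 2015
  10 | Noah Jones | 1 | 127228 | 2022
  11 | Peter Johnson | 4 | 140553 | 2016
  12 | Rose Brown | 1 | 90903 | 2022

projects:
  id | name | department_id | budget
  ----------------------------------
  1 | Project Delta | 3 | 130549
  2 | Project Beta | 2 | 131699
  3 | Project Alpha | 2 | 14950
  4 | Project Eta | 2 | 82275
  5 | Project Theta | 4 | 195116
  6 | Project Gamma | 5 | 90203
SELECT name, hire_year FROM employees ORDER BY hire_year DESC LIMIT 2

Execution result:
name | hire_year
Kate Johnson | 2022
Noah Jones | 2022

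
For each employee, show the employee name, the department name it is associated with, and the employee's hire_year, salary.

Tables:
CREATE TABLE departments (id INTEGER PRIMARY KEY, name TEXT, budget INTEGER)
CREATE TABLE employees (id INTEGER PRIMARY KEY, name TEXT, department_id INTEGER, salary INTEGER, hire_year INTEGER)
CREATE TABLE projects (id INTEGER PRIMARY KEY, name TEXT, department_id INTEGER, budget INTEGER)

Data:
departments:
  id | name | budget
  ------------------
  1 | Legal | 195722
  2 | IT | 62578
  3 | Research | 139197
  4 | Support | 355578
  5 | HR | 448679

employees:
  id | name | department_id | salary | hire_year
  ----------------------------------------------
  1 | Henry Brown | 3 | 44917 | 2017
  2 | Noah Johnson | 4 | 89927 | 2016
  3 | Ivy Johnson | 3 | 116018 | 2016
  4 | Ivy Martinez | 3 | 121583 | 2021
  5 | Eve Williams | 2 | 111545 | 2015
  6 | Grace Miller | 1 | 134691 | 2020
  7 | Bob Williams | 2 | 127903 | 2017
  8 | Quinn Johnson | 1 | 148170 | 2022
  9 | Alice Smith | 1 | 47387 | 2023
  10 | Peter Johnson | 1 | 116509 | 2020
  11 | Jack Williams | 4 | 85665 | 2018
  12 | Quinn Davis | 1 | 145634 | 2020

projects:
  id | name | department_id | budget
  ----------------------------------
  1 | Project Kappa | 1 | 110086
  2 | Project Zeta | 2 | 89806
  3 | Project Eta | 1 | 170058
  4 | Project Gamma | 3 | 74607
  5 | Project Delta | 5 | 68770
SELECT c.name, p.name AS department, c.hire_year, c.salary FROM employees c JOIN departments p ON c.department_id = p.id

Execution result:
name | department | hire_year | salary
Henry Brown | Research | 2017 | 44917
Noah Johnson | Support | 2016 | 89927
Ivy Johnson | Research | 2016 | 116018
Ivy Martinez | Research | 2021 | 121583
Eve Williams | IT | 2015 | 111545
Grace Miller | Legal | 2020 | 134691
Bob Williams | IT | 2017 | 127903
Quinn Johnson | Legal | 2022 | 148170
Alice Smith | Legal | 2023 | 47387
Peter Johnson | Legal | 2020 | 116509
Jack Williams | Support | 2018 | 85665
Quinn Davis | Legal | 2020 | 145634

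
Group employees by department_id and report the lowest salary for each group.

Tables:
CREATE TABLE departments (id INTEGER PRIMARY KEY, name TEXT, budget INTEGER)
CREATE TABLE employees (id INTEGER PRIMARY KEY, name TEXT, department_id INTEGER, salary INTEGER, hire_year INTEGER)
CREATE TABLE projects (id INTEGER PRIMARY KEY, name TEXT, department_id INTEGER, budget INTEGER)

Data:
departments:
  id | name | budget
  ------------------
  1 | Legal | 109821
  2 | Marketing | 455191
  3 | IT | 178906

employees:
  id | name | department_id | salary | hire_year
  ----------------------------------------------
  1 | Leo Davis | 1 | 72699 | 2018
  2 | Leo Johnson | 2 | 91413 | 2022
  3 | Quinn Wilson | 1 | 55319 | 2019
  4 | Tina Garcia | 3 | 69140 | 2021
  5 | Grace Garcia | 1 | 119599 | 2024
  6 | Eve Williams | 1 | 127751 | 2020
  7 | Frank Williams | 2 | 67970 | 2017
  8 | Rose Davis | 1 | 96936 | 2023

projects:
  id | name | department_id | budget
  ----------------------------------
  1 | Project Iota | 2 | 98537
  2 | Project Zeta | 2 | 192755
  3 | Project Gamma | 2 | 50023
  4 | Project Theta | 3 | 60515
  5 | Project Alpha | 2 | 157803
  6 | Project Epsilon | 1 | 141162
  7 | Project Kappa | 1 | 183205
SELECT department_id, MIN(salary) AS min_salary FROM employees GROUP BY department_id

Execution result:
department_id | min_salary
1 | 55319
2 | 67970
3 | 69140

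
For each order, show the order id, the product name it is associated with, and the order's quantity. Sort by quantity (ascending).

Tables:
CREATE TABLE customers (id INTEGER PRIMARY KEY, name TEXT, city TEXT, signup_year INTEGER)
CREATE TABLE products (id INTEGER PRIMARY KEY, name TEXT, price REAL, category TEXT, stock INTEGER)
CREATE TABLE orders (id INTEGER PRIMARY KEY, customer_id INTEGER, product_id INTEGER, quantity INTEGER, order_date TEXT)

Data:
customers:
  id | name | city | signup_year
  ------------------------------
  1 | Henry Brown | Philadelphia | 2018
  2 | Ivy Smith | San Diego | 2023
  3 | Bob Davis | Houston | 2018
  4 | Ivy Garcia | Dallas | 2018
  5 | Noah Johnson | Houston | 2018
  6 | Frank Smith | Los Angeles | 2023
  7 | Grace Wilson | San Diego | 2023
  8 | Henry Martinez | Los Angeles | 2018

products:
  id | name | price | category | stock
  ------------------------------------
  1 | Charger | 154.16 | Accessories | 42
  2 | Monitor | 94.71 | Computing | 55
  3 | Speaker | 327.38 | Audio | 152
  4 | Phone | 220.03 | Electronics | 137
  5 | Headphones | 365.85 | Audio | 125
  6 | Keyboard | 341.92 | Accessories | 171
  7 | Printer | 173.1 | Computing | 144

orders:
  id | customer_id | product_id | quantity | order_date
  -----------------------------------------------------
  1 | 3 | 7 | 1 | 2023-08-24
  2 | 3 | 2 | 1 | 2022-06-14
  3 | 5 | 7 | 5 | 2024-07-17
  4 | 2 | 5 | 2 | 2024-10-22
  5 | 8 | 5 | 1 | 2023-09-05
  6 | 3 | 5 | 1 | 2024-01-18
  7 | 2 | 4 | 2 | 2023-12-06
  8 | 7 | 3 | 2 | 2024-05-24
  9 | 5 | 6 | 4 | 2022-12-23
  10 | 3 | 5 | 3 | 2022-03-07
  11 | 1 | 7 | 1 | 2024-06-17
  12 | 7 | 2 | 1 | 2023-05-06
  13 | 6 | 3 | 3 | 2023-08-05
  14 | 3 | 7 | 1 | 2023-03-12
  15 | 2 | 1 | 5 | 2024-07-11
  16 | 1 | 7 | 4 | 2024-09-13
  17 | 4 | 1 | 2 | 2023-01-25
SELECT c.id, p.name AS product, c.quantity FROM orders c JOIN products p ON c.product_id = p.id ORDER BY c.quantity ASC

Execution result:
id | product | quantity
1 | Printer | 1
2 | Monitor | 1
5 | Headphones | 1
6 | Headphones | 1
11 | Printer | 1
12 | Monitor | 1
14 | Printer | 1
4 | Headphones | 2
7 | Phone | 2
8 | Speaker | 2
17 | Charger | 2
10 | Headphones | 3
13 | Speaker | 3
9 | Keyboard | 4
16 | Printer | 4
3 | Printer | 5
15 | Charger | 5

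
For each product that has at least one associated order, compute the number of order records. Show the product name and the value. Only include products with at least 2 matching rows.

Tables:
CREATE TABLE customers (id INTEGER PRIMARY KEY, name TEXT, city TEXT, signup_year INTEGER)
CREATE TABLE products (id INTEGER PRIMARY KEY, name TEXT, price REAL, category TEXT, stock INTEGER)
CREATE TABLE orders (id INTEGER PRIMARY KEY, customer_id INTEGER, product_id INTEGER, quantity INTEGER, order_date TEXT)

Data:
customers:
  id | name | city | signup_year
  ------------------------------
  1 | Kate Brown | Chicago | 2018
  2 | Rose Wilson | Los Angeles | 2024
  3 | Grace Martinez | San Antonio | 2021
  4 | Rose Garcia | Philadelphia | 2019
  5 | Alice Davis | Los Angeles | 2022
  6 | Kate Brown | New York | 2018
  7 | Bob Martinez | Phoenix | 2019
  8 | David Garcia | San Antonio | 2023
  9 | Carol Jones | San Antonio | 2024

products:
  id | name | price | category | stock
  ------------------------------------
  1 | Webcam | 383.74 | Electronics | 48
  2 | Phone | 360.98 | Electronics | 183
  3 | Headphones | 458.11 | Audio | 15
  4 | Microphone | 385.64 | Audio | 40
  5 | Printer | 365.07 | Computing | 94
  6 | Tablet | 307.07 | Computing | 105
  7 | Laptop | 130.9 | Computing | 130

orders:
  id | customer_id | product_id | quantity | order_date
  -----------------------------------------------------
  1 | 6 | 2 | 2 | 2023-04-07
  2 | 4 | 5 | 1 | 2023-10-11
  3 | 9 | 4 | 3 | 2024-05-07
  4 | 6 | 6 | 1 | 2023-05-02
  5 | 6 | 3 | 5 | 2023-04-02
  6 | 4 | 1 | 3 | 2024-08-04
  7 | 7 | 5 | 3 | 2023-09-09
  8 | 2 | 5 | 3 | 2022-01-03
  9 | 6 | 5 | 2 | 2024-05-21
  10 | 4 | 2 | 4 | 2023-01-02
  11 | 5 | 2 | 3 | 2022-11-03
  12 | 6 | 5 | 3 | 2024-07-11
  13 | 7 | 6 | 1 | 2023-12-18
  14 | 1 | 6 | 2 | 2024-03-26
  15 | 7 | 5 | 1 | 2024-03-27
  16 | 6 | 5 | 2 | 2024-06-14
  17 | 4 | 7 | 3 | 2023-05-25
SELECT p.name, COUNT(*) AS n FROM orders c JOIN products p ON c.product_id = p.id GROUP BY p.id, p.name HAVING COUNT(*) >= 2

Execution result:
name | n
Phone | 3
Printer | 7
Tablet | 3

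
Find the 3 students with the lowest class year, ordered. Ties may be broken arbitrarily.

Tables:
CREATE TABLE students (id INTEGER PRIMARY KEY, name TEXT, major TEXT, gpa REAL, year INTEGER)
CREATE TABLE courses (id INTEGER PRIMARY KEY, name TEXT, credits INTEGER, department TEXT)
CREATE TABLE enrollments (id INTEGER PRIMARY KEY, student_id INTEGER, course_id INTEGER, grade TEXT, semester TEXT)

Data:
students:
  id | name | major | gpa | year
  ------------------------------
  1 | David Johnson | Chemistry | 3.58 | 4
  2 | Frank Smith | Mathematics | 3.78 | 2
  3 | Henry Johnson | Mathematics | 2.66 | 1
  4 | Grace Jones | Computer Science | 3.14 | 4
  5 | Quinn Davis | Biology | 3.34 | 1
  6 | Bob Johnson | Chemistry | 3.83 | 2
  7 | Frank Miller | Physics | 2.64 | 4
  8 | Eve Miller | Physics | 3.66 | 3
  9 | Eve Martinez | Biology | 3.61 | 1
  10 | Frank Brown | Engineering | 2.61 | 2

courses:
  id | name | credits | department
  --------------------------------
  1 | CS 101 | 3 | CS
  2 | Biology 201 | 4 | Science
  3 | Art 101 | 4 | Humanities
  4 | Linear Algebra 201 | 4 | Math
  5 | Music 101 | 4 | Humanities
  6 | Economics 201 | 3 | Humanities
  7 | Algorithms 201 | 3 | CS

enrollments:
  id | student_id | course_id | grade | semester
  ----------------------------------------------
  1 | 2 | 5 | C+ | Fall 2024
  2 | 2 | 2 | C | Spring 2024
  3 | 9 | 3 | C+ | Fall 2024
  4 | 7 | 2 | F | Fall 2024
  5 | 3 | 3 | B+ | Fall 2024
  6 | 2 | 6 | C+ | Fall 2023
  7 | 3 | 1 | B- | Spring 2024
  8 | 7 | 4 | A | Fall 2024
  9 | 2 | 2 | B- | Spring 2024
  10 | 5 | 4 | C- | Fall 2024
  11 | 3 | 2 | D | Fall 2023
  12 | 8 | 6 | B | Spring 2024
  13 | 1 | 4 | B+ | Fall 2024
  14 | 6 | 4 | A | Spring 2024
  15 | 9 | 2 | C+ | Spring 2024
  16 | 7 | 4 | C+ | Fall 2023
SELECT name, year FROM students ORDER BY year ASC LIMIT 3

Execution result:
name | year
Henry Johnson | 1
Quinn Davis | 1
Eve Martinez | 1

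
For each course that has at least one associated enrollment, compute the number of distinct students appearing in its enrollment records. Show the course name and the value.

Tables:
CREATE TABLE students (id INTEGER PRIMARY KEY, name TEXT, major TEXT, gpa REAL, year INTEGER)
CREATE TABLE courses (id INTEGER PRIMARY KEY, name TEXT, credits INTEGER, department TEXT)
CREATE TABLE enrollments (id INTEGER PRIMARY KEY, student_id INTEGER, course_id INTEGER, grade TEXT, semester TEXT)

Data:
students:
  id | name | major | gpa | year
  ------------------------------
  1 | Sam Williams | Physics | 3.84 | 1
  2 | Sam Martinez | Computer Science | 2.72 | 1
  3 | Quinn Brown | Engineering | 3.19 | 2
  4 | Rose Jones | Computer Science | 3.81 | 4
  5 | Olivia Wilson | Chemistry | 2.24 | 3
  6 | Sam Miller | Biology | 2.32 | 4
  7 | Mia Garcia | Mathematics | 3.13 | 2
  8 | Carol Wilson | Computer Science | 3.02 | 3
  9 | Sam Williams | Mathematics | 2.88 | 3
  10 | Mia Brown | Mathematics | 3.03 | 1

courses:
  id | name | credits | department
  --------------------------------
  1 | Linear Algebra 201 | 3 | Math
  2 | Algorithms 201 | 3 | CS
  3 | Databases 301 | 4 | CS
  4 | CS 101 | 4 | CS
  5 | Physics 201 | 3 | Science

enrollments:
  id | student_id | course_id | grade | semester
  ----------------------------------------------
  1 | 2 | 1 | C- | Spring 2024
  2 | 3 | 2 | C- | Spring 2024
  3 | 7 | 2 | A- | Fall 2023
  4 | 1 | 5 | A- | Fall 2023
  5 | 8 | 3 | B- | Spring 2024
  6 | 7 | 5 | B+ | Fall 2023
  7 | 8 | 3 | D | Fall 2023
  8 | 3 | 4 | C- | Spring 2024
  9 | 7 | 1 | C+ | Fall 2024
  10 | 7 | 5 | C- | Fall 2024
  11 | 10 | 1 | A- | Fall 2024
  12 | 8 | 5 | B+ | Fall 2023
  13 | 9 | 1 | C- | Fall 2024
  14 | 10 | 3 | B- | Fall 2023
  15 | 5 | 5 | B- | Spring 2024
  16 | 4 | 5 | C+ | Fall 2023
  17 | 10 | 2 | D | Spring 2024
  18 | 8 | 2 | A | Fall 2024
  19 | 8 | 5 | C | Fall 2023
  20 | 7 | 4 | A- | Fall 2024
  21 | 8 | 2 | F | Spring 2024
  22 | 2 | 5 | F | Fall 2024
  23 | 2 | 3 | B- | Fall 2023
SELECT p.name, COUNT(DISTINCT c.student_id) AS distinct_student_count FROM enrollments c JOIN courses p ON c.course_id = p.id GROUP BY p.id, p.name

Execution result:
name | distinct_student_count
Linear Algebra 201 | 4
Algorithms 201 | 4
Databases 301 | 3
CS 101 | 2
Physics 201 | 6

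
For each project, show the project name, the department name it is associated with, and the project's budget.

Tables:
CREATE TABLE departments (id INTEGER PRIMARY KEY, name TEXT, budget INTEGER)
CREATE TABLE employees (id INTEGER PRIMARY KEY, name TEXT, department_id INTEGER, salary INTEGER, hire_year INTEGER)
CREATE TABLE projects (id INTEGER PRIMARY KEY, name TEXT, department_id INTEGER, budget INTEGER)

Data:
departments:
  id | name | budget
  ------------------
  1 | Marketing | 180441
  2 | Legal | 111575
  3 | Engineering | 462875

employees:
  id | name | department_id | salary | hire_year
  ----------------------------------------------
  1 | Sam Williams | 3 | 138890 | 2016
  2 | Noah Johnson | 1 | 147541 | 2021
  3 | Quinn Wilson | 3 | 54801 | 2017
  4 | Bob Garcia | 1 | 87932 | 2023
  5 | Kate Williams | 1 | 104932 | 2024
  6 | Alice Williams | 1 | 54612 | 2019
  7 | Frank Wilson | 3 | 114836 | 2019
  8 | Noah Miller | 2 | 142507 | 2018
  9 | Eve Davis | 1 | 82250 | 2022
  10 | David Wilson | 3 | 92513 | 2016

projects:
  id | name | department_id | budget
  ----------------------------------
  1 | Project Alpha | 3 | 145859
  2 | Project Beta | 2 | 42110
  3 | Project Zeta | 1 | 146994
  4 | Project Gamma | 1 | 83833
SELECT c.name, p.name AS department, c.budget FROM projects c JOIN departments p ON c.department_id = p.id

Execution result:
name | department | budget
Project Alpha | Engineering | 145859
Project Beta | Legal | 42110
Project Zeta | Marketing | 146994
Project Gamma | Marketing | 83833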